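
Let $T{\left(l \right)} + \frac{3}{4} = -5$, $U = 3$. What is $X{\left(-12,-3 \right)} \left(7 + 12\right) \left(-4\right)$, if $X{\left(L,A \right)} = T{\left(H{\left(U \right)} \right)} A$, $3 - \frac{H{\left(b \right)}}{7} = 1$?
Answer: $-1311$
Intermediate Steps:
$H{\left(b \right)} = 14$ ($H{\left(b \right)} = 21 - 7 = 14$)
$T{\left(l \right)} = - \frac{23}{4}$ ($T{\left(l \right)} = - \frac{3}{4} - 5 = - \frac{23}{4}$)
$X{\left(L,A \right)} = - \frac{23 A}{4}$
$X{\left(-12,-3 \right)} \left(7 + 12\right) \left(-4\right) = \left(- \frac{23}{4}\right) \left(-3\right) \left(7 + 12\right) \left(-4\right) = \frac{69 \cdot 19 \left(-4\right)}{4} = \frac{69}{4} \left(-76\right) = -1311$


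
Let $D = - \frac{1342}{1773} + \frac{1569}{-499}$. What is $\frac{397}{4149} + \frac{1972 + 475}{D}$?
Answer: $- \frac{8980911750866}{14320252755} \approx -627.15$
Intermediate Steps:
$D = - \frac{3451495}{884727}$ ($D = \left(-1342\right) \frac{1}{1773} + 1569 \left(- \frac{1}{499}\right) = - \frac{1342}{1773} - \frac{1569}{499} = - \frac{3451495}{884727} \approx -3.9012$)
$\frac{397}{4149} + \frac{1972 + 475}{D} = \frac{397}{4149} + \frac{1972 + 475}{- \frac{3451495}{884727}} = 397 \cdot \frac{1}{4149} + 2447 \left(- \frac{884727}{3451495}\right) = \frac{397}{4149} - \frac{2164926969}{3451495} = - \frac{8980911750866}{14320252755}$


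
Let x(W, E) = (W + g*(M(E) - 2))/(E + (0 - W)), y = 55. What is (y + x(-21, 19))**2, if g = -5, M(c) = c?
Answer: 1096209/400 ≈ 2740.5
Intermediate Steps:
x(W, E) = (10 + W - 5*E)/(E - W) (x(W, E) = (W - 5*(E - 2))/(E + (0 - W)) = (W - 5*(-2 + E))/(E - W) = (W + (10 - 5*E))/(E - W) = (10 + W - 5*E)/(E - W))
(y + x(-21, 19))**2 = (55 + (10 - 21 - 5*19)/(19 - 1*(-21)))**2 = (55 + (10 - 21 - 95)/(19 + 21))**2 = (55 - 106/40)**2 = (55 + (1/40)*(-106))**2 = (55 - 53/20)**2 = (1047/20)**2 = 1096209/400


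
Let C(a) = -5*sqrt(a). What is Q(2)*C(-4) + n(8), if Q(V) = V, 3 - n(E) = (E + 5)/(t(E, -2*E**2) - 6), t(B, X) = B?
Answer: -7/2 - 20*I ≈ -3.5 - 20.0*I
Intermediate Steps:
n(E) = 3 - (5 + E)/(-6 + E) (n(E) = 3 - (E + 5)/(E - 6) = 3 - (5 + E)/(-6 + E))
Q(2)*C(-4) + n(8) = 2*(-10*I) + (-23 + 2*8)/(-6 + 8) = 2*(-10*I) + (-23 + 16)/2 = 2*(-10*I) + (1/2)*(-7) = -20*I - 7/2 = -7/2 - 20*I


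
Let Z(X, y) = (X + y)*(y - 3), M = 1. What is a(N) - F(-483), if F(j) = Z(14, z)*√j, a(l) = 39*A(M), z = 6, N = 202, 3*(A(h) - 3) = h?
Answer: 130 - 60*I*√483 ≈ 130.0 - 1318.6*I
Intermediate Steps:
A(h) = 3 + h/3
Z(X, y) = (-3 + y)*(X + y) (Z(X, y) = (X + y)*(-3 + y) = (-3 + y)*(X + y))
a(l) = 130 (a(l) = 39*(3 + (⅓)*1) = 39*(3 + ⅓) = 39*(10/3) = 130)
F(j) = 60*√j (F(j) = (6² - 3*14 - 3*6 + 14*6)*√j = (36 - 42 - 18 + 84)*√j = 60*√j)
a(N) - F(-483) = 130 - 60*√(-483) = 130 - 60*I*√483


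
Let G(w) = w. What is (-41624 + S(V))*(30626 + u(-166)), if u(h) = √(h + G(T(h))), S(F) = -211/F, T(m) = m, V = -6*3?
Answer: -11469758573/9 - 749021*I*√83/9 ≈ -1.2744e+9 - 7.5821e+5*I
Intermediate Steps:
V = -18
u(h) = √2*√h (u(h) = √(h + h) = √(2*h) = √2*√h)
(-41624 + S(V))*(30626 + u(-166)) = (-41624 - 211/(-18))*(30626 + √2*√(-166)) = (-41624 - 211*(-1/18))*(30626 + √2*(I*√166)) = (-41624 + 211/18)*(30626 + 2*I*√83) = -749021*(30626 + 2*I*√83)/18 = -11469758573/9 - 749021*I*√83/9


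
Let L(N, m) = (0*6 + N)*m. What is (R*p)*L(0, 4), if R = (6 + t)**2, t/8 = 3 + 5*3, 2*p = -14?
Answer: 0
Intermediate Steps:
p = -7 (p = (1/2)*(-14) = -7)
t = 144 (t = 8*(3 + 5*3) = 8*(3 + 15) = 8*18 = 144)
R = 22500 (R = (6 + 144)**2 = 150**2 = 22500)
L(N, m) = N*m (L(N, m) = (0 + N)*m = N*m)
(R*p)*L(0, 4) = (22500*(-7))*(0*4) = -157500*0 = 0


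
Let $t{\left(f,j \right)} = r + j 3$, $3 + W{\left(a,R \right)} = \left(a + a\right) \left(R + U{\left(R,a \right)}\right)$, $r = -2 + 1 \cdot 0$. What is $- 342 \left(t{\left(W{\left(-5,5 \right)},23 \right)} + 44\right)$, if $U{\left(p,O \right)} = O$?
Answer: $-37962$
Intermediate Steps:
$r = -2$ ($r = -2 + 0 = -2$)
$W{\left(a,R \right)} = -3 + 2 a \left(R + a\right)$ ($W{\left(a,R \right)} = -3 + \left(a + a\right) \left(R + a\right) = -3 + 2 a \left(R + a\right)$)
$t{\left(f,j \right)} = -2 + 3 j$ ($t{\left(f,j \right)} = -2 + j 3 = -2 + 3 j$)
$- 342 \left(t{\left(W{\left(-5,5 \right)},23 \right)} + 44\right) = - 342 \left(\left(-2 + 3 \cdot 23\right) + 44\right) = - 342 \left(\left(-2 + 69\right) + 44\right) = - 342 \left(67 + 44\right) = \left(-342\right) 111 = -37962$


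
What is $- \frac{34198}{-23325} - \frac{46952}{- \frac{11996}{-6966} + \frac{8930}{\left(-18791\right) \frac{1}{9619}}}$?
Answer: $\frac{12531279260381}{1067286036900} \approx 11.741$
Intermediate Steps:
$- \frac{34198}{-23325} - \frac{46952}{- \frac{11996}{-6966} + \frac{8930}{\left(-18791\right) \frac{1}{9619}}} = \left(-34198\right) \left(- \frac{1}{23325}\right) - \frac{46952}{\left(-11996\right) \left(- \frac{1}{6966}\right) + \frac{8930}{\left(-18791\right) \frac{1}{9619}}} = \frac{34198}{23325} - \frac{46952}{\frac{5998}{3483} + \frac{8930}{- \frac{18791}{9619}}} = \frac{34198}{23325} - \frac{46952}{\frac{5998}{3483} + 8930 \left(- \frac{9619}{18791}\right)} = \frac{34198}{23325} - \frac{46952}{\frac{5998}{3483} - \frac{4520930}{989}} = \frac{34198}{23325} - \frac{46952}{- \frac{366057376}{80109}} = \frac{34198}{23325} - - \frac{470159721}{45757172} = \frac{34198}{23325} + \frac{470159721}{45757172} = \frac{12531279260381}{1067286036900}$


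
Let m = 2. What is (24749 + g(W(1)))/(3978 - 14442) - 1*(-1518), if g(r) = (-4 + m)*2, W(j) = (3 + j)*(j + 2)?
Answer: 15859607/10464 ≈ 1515.6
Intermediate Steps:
W(j) = (2 + j)*(3 + j) (W(j) = (3 + j)*(2 + j) = (2 + j)*(3 + j))
g(r) = -4 (g(r) = (-4 + 2)*2 = -2*2 = -4)
(24749 + g(W(1)))/(3978 - 14442) - 1*(-1518) = (24749 - 4)/(3978 - 14442) - 1*(-1518) = 24745/(-10464) + 1518 = 24745*(-1/10464) + 1518 = -24745/10464 + 1518 = 15859607/10464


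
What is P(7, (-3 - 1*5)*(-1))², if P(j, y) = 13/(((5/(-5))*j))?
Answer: 169/49 ≈ 3.4490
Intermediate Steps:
P(j, y) = -13/j (P(j, y) = 13/(((5*(-⅕))*j)) = 13/((-j)) = 13*(-1/j) = -13/j)
P(7, (-3 - 1*5)*(-1))² = (-13/7)² = 169/49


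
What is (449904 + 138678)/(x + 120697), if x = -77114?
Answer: 588582/43583 ≈ 13.505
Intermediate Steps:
(449904 + 138678)/(x + 120697) = (449904 + 138678)/(-77114 + 120697) = 588582/43583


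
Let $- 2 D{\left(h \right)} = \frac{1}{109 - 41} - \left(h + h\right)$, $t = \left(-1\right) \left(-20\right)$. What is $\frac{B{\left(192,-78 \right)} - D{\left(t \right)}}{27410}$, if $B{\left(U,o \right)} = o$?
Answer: $- \frac{13327}{3727760} \approx -0.0035751$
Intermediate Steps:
$t = 20$
$D{\left(h \right)} = - \frac{1}{136} + h$ ($D{\left(h \right)} = - \frac{\frac{1}{109 - 41} - \left(h + h\right)}{2} = - \frac{\frac{1}{68} - 2 h}{2} = - \frac{1}{136} + h$)
$\frac{B{\left(192,-78 \right)} - D{\left(t \right)}}{27410} = \frac{-78 - \left(- \frac{1}{136} + 20\right)}{27410} = \left(-78 - \frac{2719}{136}\right) \frac{1}{27410} = \left(- \frac{13327}{136}\right) \frac{1}{27410} = - \frac{13327}{3727760}$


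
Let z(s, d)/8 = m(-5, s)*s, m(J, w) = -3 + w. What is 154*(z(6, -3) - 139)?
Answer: 770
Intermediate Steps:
z(s, d) = 8*s*(-3 + s) (z(s, d) = 8*((-3 + s)*s) = 8*(s*(-3 + s)) = 8*s*(-3 + s))
154*(z(6, -3) - 139) = 154*(8*6*(-3 + 6) - 139) = 154*(8*6*3 - 139) = 154*(144 - 139) = 154*5 = 770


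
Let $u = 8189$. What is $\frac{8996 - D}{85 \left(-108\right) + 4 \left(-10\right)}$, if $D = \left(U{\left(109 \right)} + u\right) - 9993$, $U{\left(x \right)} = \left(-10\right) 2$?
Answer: $- \frac{541}{461} \approx -1.1735$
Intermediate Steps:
$U{\left(x \right)} = -20$
$D = -1824$ ($D = \left(-20 + 8189\right) - 9993 = 8169 - 9993 = -1824$)
$\frac{8996 - D}{85 \left(-108\right) + 4 \left(-10\right)} = \frac{8996 - -1824}{85 \left(-108\right) + 4 \left(-10\right)} = \frac{8996 + 1824}{-9180 - 40} = \frac{10820}{-9220} = 10820 \left(- \frac{1}{9220}\right) = - \frac{541}{461}$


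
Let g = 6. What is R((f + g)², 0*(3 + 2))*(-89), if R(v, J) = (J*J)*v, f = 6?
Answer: 0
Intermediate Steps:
R(v, J) = v*J² (R(v, J) = J²*v = v*J²)
R((f + g)², 0*(3 + 2))*(-89) = ((6 + 6)²*(0*(3 + 2))²)*(-89) = (12²*(0*5)²)*(-89) = (144*0²)*(-89) = (144*0)*(-89) = 0*(-89) = 0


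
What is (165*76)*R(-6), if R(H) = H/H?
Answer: 12540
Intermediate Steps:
R(H) = 1
(165*76)*R(-6) = (165*76)*1 = 12540*1 = 12540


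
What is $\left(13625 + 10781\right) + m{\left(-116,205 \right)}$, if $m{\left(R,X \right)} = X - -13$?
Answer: $24624$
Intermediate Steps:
$m{\left(R,X \right)} = 13 + X$ ($m{\left(R,X \right)} = X + 13 = 13 + X$)
$\left(13625 + 10781\right) + m{\left(-116,205 \right)} = \left(13625 + 10781\right) + \left(13 + 205\right) = 24406 + 218 = 24624$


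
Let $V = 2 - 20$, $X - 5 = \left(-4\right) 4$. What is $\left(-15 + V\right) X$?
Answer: $363$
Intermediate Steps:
$X = -11$ ($X = 5 - 16 = -11$)
$V = -18$ ($V = 2 - 20 = -18$)
$\left(-15 + V\right) X = \left(-15 - 18\right) \left(-11\right) = \left(-33\right) \left(-11\right) = 363$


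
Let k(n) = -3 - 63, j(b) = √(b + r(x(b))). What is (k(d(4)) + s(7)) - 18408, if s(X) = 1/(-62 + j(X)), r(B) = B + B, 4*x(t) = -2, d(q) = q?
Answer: -35451637/1919 - √6/3838 ≈ -18474.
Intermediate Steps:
x(t) = -½ (x(t) = (¼)*(-2) = -½)
r(B) = 2*B
j(b) = √(-1 + b) (j(b) = √(b + 2*(-½)) = √(b - 1) = √(-1 + b))
k(n) = -66
s(X) = 1/(-62 + √(-1 + X))
(k(d(4)) + s(7)) - 18408 = (-66 + 1/(-62 + √(-1 + 7))) - 18408 = (-66 + 1/(-62 + √6)) - 18408 = -18474 + 1/(-62 + √6)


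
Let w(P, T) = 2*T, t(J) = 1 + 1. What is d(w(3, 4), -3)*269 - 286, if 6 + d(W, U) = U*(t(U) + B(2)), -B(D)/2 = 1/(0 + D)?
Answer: -2707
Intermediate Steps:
t(J) = 2
B(D) = -2/D (B(D) = -2/(0 + D) = -2/D)
d(W, U) = -6 + U (d(W, U) = -6 + U*(2 - 2/2) = -6 + U*(2 - 2*1/2) = -6 + U*(2 - 1) = -6 + U*1 = -6 + U)
d(w(3, 4), -3)*269 - 286 = (-6 - 3)*269 - 286 = -9*269 - 286 = -2421 - 286 = -2707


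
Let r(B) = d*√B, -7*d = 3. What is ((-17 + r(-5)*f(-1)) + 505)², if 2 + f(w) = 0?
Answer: 11668876/49 + 5856*I*√5/7 ≈ 2.3814e+5 + 1870.6*I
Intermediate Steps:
d = -3/7 (d = -⅐*3 = -3/7 ≈ -0.42857)
f(w) = -2 (f(w) = -2 + 0 = -2)
r(B) = -3*√B/7
((-17 + r(-5)*f(-1)) + 505)² = ((-17 - 3*I*√5/7*(-2)) + 505)² = ((-17 + 6*I*√5/7) + 505)² = (488 + 6*I*√5/7)²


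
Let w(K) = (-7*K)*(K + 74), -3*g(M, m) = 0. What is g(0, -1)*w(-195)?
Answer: 0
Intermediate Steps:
g(M, m) = 0 (g(M, m) = -⅓*0 = 0)
w(K) = -7*K*(74 + K) (w(K) = (-7*K)*(74 + K) = -7*K*(74 + K))
g(0, -1)*w(-195) = 0*(-7*(-195)*(74 - 195)) = 0*(-7*(-195)*(-121)) = 0*(-165165) = 0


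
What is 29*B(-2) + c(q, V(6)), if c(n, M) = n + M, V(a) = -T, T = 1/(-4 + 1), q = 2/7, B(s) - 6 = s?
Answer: 2449/21 ≈ 116.62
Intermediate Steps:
B(s) = 6 + s
q = 2/7 (q = 2*(⅐) = 2/7 ≈ 0.28571)
T = -⅓ (T = 1/(-3) = -⅓ ≈ -0.33333)
V(a) = ⅓ (V(a) = -1*(-⅓) = ⅓)
c(n, M) = M + n
29*B(-2) + c(q, V(6)) = 29*(6 - 2) + (⅓ + 2/7) = 29*4 + 13/21 = 116 + 13/21 = 2449/21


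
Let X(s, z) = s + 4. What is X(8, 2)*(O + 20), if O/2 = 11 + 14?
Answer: 840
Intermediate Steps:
X(s, z) = 4 + s
O = 50 (O = 2*(11 + 14) = 2*25 = 50)
X(8, 2)*(O + 20) = (4 + 8)*(50 + 20) = 12*70 = 840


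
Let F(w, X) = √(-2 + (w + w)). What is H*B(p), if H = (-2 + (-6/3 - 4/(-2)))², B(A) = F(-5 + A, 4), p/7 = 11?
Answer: 4*√142 ≈ 47.666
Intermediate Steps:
p = 77 (p = 7*11 = 77)
F(w, X) = √(-2 + 2*w)
B(A) = √(-12 + 2*A) (B(A) = √(-2 + 2*(-5 + A)) = √(-2 + (-10 + 2*A)) = √(-12 + 2*A))
H = 4 (H = (-2 + (-6*⅓ - 4*(-½)))² = (-2 + (-2 + 2))² = (-2 + 0)² = (-2)² = 4)
H*B(p) = 4*√(-12 + 2*77) = 4*√(-12 + 154) = 4*√142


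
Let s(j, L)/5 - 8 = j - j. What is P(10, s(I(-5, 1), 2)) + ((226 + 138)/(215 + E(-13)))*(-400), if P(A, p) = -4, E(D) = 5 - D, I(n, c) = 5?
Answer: -146532/233 ≈ -628.89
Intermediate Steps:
s(j, L) = 40 (s(j, L) = 40 + 5*(j - j) = 40 + 5*0 = 40 + 0 = 40)
P(10, s(I(-5, 1), 2)) + ((226 + 138)/(215 + E(-13)))*(-400) = -4 + ((226 + 138)/(215 + (5 - 1*(-13))))*(-400) = -4 + (364/(215 + (5 + 13)))*(-400) = -4 + (364/(215 + 18))*(-400) = -4 + (364/233)*(-400) = -4 - 145600/233 = -146532/233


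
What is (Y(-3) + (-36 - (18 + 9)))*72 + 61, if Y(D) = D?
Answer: -4691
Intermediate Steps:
(Y(-3) + (-36 - (18 + 9)))*72 + 61 = (-3 + (-36 - (18 + 9)))*72 + 61 = (-3 + (-36 - 1*27))*72 + 61 = (-3 + (-36 - 27))*72 + 61 = (-3 - 63)*72 + 61 = -66*72 + 61 = -4752 + 61 = -4691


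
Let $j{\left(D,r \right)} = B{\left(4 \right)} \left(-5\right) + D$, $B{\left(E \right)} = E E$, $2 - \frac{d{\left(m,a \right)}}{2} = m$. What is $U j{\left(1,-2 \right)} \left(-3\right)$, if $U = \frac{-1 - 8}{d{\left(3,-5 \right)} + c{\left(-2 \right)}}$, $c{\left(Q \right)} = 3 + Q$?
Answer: $2133$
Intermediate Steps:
$d{\left(m,a \right)} = 4 - 2 m$
$B{\left(E \right)} = E^{2}$
$j{\left(D,r \right)} = -80 + D$ ($j{\left(D,r \right)} = 4^{2} \left(-5\right) + D = 16 \left(-5\right) + D = -80 + D$)
$U = 9$ ($U = \frac{-1 - 8}{\left(4 - 6\right) + \left(3 - 2\right)} = - \frac{9}{\left(4 - 6\right) + 1} = - \frac{9}{-2 + 1} = - \frac{9}{-1} = \left(-9\right) \left(-1\right) = 9$)
$U j{\left(1,-2 \right)} \left(-3\right) = 9 \left(-80 + 1\right) \left(-3\right) = 9 \left(-79\right) \left(-3\right) = \left(-711\right) \left(-3\right) = 2133$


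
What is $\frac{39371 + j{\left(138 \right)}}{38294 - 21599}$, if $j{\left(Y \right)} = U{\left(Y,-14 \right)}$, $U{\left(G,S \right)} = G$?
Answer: $\frac{39509}{16695} \approx 2.3665$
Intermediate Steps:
$j{\left(Y \right)} = Y$
$\frac{39371 + j{\left(138 \right)}}{38294 - 21599} = \frac{39371 + 138}{38294 - 21599} = \frac{39509}{16695}$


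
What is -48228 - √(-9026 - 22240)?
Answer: -48228 - 9*I*√386 ≈ -48228.0 - 176.82*I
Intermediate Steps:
-48228 - √(-9026 - 22240) = -48228 - √(-31266) = -48228 - 9*I*√386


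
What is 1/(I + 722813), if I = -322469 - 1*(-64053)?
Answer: 1/464397 ≈ 2.1533e-6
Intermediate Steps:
I = -258416 (I = -322469 + 64053 = -258416)
1/(I + 722813) = 1/(-258416 + 722813) = 1/464397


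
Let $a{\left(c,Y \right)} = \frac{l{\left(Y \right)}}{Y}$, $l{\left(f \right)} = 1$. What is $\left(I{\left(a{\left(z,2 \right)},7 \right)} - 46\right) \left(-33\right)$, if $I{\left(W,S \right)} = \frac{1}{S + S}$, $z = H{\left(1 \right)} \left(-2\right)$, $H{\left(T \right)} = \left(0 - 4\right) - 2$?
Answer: $\frac{21219}{14} \approx 1515.6$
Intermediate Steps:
$H{\left(T \right)} = -6$ ($H{\left(T \right)} = -4 - 2 = -6$)
$z = 12$ ($z = \left(-6\right) \left(-2\right) = 12$)
$a{\left(c,Y \right)} = \frac{1}{Y}$ ($a{\left(c,Y \right)} = 1 \frac{1}{Y} = \frac{1}{Y}$)
$I{\left(W,S \right)} = \frac{1}{2 S}$
$\left(I{\left(a{\left(z,2 \right)},7 \right)} - 46\right) \left(-33\right) = \left(\frac{1}{2 \cdot 7} - 46\right) \left(-33\right) = \left(\frac{1}{2} \cdot \frac{1}{7} - 46\right) \left(-33\right) = \left(\frac{1}{14} - 46\right) \left(-33\right) = \left(- \frac{643}{14}\right) \left(-33\right) = \frac{21219}{14}$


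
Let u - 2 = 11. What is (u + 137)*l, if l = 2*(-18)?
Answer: -5400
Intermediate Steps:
u = 13 (u = 2 + 11 = 13)
l = -36
(u + 137)*l = (13 + 137)*(-36) = 150*(-36) = -5400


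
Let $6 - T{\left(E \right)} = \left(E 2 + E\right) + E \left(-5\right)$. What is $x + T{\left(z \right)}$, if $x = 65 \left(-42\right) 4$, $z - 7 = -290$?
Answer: $-11480$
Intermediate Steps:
$z = -283$ ($z = 7 - 290 = -283$)
$T{\left(E \right)} = 6 + 2 E$ ($T{\left(E \right)} = 6 - \left(\left(E 2 + E\right) + E \left(-5\right)\right) = 6 - \left(\left(2 E + E\right) - 5 E\right) = 6 - \left(3 E - 5 E\right) = 6 - - 2 E = 6 + 2 E$)
$x = -10920$ ($x = \left(-2730\right) 4 = -10920$)
$x + T{\left(z \right)} = -10920 + \left(6 + 2 \left(-283\right)\right) = -10920 + \left(6 - 566\right) = -10920 - 560 = -11480$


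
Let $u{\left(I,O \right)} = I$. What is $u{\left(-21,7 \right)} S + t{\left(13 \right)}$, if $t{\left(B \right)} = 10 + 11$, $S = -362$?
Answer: $7623$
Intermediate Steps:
$t{\left(B \right)} = 21$
$u{\left(-21,7 \right)} S + t{\left(13 \right)} = \left(-21\right) \left(-362\right) + 21 = 7602 + 21 = 7623$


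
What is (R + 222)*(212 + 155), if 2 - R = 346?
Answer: -44774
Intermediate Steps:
R = -344 (R = 2 - 1*346 = 2 - 346 = -344)
(R + 222)*(212 + 155) = (-344 + 222)*(212 + 155) = -122*367 = -44774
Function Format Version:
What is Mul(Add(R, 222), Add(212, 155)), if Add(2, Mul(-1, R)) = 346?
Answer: -44774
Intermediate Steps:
R = -344 (R = Add(2, Mul(-1, 346)) = Add(2, -346) = -344)
Mul(Add(R, 222), Add(212, 155)) = Mul(Add(-344, 222), Add(212, 155)) = Mul(-122, 367) = -44774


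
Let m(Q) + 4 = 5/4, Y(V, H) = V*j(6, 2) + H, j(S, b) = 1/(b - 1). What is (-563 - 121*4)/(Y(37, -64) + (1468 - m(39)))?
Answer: -1396/1925 ≈ -0.72519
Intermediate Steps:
j(S, b) = 1/(-1 + b)
Y(V, H) = H + V (Y(V, H) = V/(-1 + 2) + H = V/1 + H = V*1 + H = V + H = H + V)
m(Q) = -11/4 (m(Q) = -4 + 5/4 = -11/4)
(-563 - 121*4)/(Y(37, -64) + (1468 - m(39))) = (-563 - 121*4)/((-64 + 37) + (1468 - 1*(-11/4))) = (-563 - 484)/(-27 + (1468 + 11/4)) = -1047/(-27 + 5883/4) = -1047/5775/4 = -1047*4/5775 = -1396/1925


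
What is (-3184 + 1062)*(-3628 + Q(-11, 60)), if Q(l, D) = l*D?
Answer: 9099136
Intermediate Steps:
Q(l, D) = D*l
(-3184 + 1062)*(-3628 + Q(-11, 60)) = (-3184 + 1062)*(-3628 + 60*(-11)) = -2122*(-3628 - 660) = -2122*(-4288) = 9099136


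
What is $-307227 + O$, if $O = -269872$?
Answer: $-577099$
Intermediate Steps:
$-307227 + O = -307227 - 269872 = -577099$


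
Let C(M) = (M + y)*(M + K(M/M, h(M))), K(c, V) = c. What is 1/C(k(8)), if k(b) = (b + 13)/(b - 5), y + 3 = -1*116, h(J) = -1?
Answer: -1/896 ≈ -0.0011161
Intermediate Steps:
y = -119 (y = -3 - 1*116 = -3 - 116 = -119)
k(b) = (13 + b)/(-5 + b)
C(M) = (1 + M)*(-119 + M) (C(M) = (M - 119)*(M + M/M) = (-119 + M)*(M + 1) = (-119 + M)*(1 + M) = (1 + M)*(-119 + M))
1/C(k(8)) = 1/(-119 + ((13 + 8)/(-5 + 8))² - 118*(13 + 8)/(-5 + 8)) = 1/(-119 + (21/3)² - 118*21/3) = 1/(-119 + ((⅓)*21)² - 118*21/3) = 1/(-119 + 7² - 118*7) = 1/(-119 + 49 - 826) = 1/(-896) = -1/896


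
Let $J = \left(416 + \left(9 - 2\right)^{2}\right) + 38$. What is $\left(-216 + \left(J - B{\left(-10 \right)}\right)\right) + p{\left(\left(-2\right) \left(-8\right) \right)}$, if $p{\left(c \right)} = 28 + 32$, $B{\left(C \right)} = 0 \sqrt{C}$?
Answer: $347$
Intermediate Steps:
$B{\left(C \right)} = 0$
$p{\left(c \right)} = 60$
$J = 503$ ($J = \left(416 + 7^{2}\right) + 38 = \left(416 + 49\right) + 38 = 465 + 38 = 503$)
$\left(-216 + \left(J - B{\left(-10 \right)}\right)\right) + p{\left(\left(-2\right) \left(-8\right) \right)} = \left(-216 + \left(503 - 0\right)\right) + 60 = \left(-216 + \left(503 + 0\right)\right) + 60 = \left(-216 + 503\right) + 60 = 287 + 60 = 347$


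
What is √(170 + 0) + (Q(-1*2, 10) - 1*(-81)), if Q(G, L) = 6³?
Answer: 297 + √170 ≈ 310.04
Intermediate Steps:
Q(G, L) = 216
√(170 + 0) + (Q(-1*2, 10) - 1*(-81)) = √(170 + 0) + (216 - 1*(-81)) = √170 + (216 + 81) = √170 + 297 = 297 + √170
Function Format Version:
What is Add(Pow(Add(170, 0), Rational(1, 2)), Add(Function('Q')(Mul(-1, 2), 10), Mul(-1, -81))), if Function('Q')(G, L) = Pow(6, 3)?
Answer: Add(297, Pow(170, Rational(1, 2))) ≈ 310.04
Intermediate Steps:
Function('Q')(G, L) = 216
Add(Pow(Add(170, 0), Rational(1, 2)), Add(Function('Q')(Mul(-1, 2), 10), Mul(-1, -81))) = Add(Pow(Add(170, 0), Rational(1, 2)), Add(216, Mul(-1, -81))) = Add(Pow(170, Rational(1, 2)), Add(216, 81)) = Add(Pow(170, Rational(1, 2)), 297) = Add(297, Pow(170, Rational(1, 2)))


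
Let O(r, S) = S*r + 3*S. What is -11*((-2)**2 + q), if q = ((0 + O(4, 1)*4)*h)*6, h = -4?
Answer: 7348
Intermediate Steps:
O(r, S) = 3*S + S*r
q = -672 (q = ((0 + (1*(3 + 4))*4)*(-4))*6 = ((0 + (1*7)*4)*(-4))*6 = ((0 + 7*4)*(-4))*6 = ((0 + 28)*(-4))*6 = (28*(-4))*6 = -112*6 = -672)
-11*((-2)**2 + q) = -11*((-2)**2 - 672) = -11*(4 - 672) = -11*(-668) = 7348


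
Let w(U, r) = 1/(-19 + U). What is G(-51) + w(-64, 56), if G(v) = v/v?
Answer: 82/83 ≈ 0.98795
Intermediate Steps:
G(v) = 1
G(-51) + w(-64, 56) = 1 + 1/(-19 - 64) = 1 + 1/(-83) = 1 - 1/83 = 82/83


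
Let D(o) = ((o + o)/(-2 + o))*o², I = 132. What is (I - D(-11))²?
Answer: 894916/169 ≈ 5295.4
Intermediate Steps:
D(o) = 2*o³/(-2 + o) (D(o) = ((2*o)/(-2 + o))*o² = (2*o/(-2 + o))*o² = 2*o³/(-2 + o))
(I - D(-11))² = (132 - 2*(-11)³/(-2 - 11))² = (132 - 2*(-1331)/(-13))² = (132 - 2*(-1331)*(-1)/13)² = (132 - 1*2662/13)² = (132 - 2662/13)² = (-946/13)² = 894916/169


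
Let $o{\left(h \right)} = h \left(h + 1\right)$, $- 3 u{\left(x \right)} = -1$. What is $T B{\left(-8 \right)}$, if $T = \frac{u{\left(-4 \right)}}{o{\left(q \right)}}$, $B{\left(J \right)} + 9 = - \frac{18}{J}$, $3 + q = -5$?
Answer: $- \frac{9}{224} \approx -0.040179$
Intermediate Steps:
$u{\left(x \right)} = \frac{1}{3}$ ($u{\left(x \right)} = \left(- \frac{1}{3}\right) \left(-1\right) = \frac{1}{3}$)
$q = -8$ ($q = -3 - 5 = -8$)
$B{\left(J \right)} = -9 - \frac{18}{J}$
$o{\left(h \right)} = h \left(1 + h\right)$
$T = \frac{1}{168}$ ($T = \frac{1}{3 \left(- 8 \left(1 - 8\right)\right)} = \frac{1}{3 \left(\left(-8\right) \left(-7\right)\right)} = \frac{1}{3 \cdot 56} = \frac{1}{3} \cdot \frac{1}{56} = \frac{1}{168} \approx 0.0059524$)
$T B{\left(-8 \right)} = \frac{-9 - \frac{18}{-8}}{168} = \frac{-9 - - \frac{9}{4}}{168} = \frac{-9 + \frac{9}{4}}{168} = \frac{1}{168} \left(- \frac{27}{4}\right) = - \frac{9}{224}$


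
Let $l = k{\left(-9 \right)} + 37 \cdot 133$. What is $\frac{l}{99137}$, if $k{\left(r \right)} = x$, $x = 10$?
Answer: $\frac{4931}{99137} \approx 0.049739$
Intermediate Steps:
$k{\left(r \right)} = 10$
$l = 4931$ ($l = 10 + 37 \cdot 133 = 10 + 4921 = 4931$)
$\frac{l}{99137} = \frac{4931}{99137}$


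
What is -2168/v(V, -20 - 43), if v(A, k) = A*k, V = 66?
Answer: 1084/2079 ≈ 0.52140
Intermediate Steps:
-2168/v(V, -20 - 43) = -2168*1/(66*(-20 - 43)) = -2168/(66*(-63)) = -2168/(-4158) = -2168*(-1/4158) = 1084/2079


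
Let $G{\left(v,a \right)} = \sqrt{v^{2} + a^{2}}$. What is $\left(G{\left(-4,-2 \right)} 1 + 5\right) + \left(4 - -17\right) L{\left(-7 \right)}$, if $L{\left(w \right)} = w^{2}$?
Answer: $1034 + 2 \sqrt{5} \approx 1038.5$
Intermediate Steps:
$G{\left(v,a \right)} = \sqrt{a^{2} + v^{2}}$
$\left(G{\left(-4,-2 \right)} 1 + 5\right) + \left(4 - -17\right) L{\left(-7 \right)} = \left(\sqrt{\left(-2\right)^{2} + \left(-4\right)^{2}} \cdot 1 + 5\right) + \left(4 - -17\right) \left(-7\right)^{2} = \left(\sqrt{4 + 16} \cdot 1 + 5\right) + \left(4 + 17\right) 49 = \left(\sqrt{20} \cdot 1 + 5\right) + 21 \cdot 49 = \left(2 \sqrt{5} \cdot 1 + 5\right) + 1029 = \left(2 \sqrt{5} + 5\right) + 1029 = \left(5 + 2 \sqrt{5}\right) + 1029 = 1034 + 2 \sqrt{5}$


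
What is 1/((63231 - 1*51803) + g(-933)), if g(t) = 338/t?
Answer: 933/10661986 ≈ 8.7507e-5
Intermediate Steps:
1/((63231 - 1*51803) + g(-933)) = 1/((63231 - 1*51803) + 338/(-933)) = 1/((63231 - 51803) + 338*(-1/933)) = 1/(11428 - 338/933) = 1/(10661986/933) = 933/10661986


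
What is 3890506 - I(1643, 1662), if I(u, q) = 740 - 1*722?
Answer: 3890488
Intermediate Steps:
I(u, q) = 18 (I(u, q) = 740 - 722 = 18)
3890506 - I(1643, 1662) = 3890506 - 1*18 = 3890506 - 18 = 3890488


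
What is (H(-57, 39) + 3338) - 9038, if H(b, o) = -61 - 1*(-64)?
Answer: -5697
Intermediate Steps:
H(b, o) = 3 (H(b, o) = -61 + 64 = 3)
(H(-57, 39) + 3338) - 9038 = (3 + 3338) - 9038 = 3341 - 9038 = -5697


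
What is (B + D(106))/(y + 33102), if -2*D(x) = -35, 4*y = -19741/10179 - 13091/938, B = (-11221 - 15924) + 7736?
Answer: -740592566532/1264066837669 ≈ -0.58588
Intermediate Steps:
B = -19409 (B = -27145 + 7736 = -19409)
y = -151770347/38191608 (y = (-19741/10179 - 13091/938)/4 = (¼)*(-151770347/9547902) = -151770347/38191608 ≈ -3.9739)
D(x) = 35/2 (D(x) = -½*(-35) = 35/2)
(B + D(106))/(y + 33102) = (-19409 + 35/2)/(-151770347/38191608 + 33102) = -38783/(2*1264066837669/38191608) = -38783/2*38191608/1264066837669 = -740592566532/1264066837669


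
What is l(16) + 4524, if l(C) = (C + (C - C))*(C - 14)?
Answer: 4556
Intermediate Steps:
l(C) = C*(-14 + C) (l(C) = (C + 0)*(-14 + C) = C*(-14 + C))
l(16) + 4524 = 16*(-14 + 16) + 4524 = 16*2 + 4524 = 32 + 4524 = 4556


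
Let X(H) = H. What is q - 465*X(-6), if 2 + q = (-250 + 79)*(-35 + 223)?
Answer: -29360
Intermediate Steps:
q = -32150 (q = -2 + (-250 + 79)*(-35 + 223) = -2 - 171*188 = -2 - 32148 = -32150)
q - 465*X(-6) = -32150 - 465*(-6) = -32150 + 2790 = -29360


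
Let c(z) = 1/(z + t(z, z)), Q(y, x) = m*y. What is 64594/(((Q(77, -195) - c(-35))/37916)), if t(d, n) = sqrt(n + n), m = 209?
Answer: 25520677953014440/167693123483 - 1224573052*I*sqrt(70)/167693123483 ≈ 1.5219e+5 - 0.061097*I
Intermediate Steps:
Q(y, x) = 209*y
t(d, n) = sqrt(2)*sqrt(n) (t(d, n) = sqrt(2*n) = sqrt(2)*sqrt(n))
c(z) = 1/(z + sqrt(2)*sqrt(z))
64594/(((Q(77, -195) - c(-35))/37916)) = 64594/(((209*77 - 1/(-35 + sqrt(2)*sqrt(-35)))/37916)) = 64594/(((16093 - 1/(-35 + sqrt(2)*(I*sqrt(35))))*(1/37916))) = 64594/(((16093 - 1/(-35 + I*sqrt(70)))*(1/37916))) = 64594/(16093/37916 - 1/(37916*(-35 + I*sqrt(70))))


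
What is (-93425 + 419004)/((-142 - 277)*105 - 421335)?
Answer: -325579/465330 ≈ -0.69967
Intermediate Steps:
(-93425 + 419004)/((-142 - 277)*105 - 421335) = 325579/(-419*105 - 421335) = 325579/(-43995 - 421335) = 325579/(-465330) = 325579*(-1/465330) = -325579/465330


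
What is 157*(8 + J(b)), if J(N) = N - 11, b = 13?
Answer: 1570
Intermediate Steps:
J(N) = -11 + N
157*(8 + J(b)) = 157*(8 + (-11 + 13)) = 157*(8 + 2) = 157*10 = 1570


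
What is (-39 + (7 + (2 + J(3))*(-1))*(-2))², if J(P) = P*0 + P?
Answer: 1849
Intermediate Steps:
J(P) = P (J(P) = 0 + P = P)
(-39 + (7 + (2 + J(3))*(-1))*(-2))² = (-39 + (7 + (2 + 3)*(-1))*(-2))² = (-39 + (7 + 5*(-1))*(-2))² = (-39 + (7 - 5)*(-2))² = (-39 + 2*(-2))² = (-39 - 4)² = (-43)² = 1849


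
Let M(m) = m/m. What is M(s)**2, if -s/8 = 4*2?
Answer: 1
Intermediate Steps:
s = -64 (s = -32*2 = -8*8 = -64)
M(m) = 1
M(s)**2 = 1**2 = 1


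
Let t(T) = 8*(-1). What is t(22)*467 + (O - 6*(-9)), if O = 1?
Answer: -3681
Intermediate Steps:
t(T) = -8
t(22)*467 + (O - 6*(-9)) = -8*467 + (1 - 6*(-9)) = -3736 + (1 + 54) = -3736 + 55 = -3681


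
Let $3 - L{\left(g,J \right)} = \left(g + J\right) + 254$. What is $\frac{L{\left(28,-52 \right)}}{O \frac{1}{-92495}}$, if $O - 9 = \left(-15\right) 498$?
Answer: $- \frac{20996365}{7461} \approx -2814.1$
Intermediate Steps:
$O = -7461$ ($O = 9 - 7470 = -7461$)
$L{\left(g,J \right)} = -251 - J - g$ ($L{\left(g,J \right)} = 3 - \left(\left(g + J\right) + 254\right) = 3 - \left(\left(J + g\right) + 254\right) = 3 - \left(254 + J + g\right) = -251 - J - g$)
$\frac{L{\left(28,-52 \right)}}{O \frac{1}{-92495}} = \frac{-251 - -52 - 28}{\left(-7461\right) \frac{1}{-92495}} = \frac{-251 + 52 - 28}{\left(-7461\right) \left(- \frac{1}{92495}\right)} = - \frac{227}{\frac{7461}{92495}} = \left(-227\right) \frac{92495}{7461} = - \frac{20996365}{7461}$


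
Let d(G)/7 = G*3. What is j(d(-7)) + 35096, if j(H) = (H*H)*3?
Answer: 99923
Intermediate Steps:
d(G) = 21*G (d(G) = 7*(G*3) = 7*(3*G) = 21*G)
j(H) = 3*H**2 (j(H) = H**2*3 = 3*H**2)
j(d(-7)) + 35096 = 3*(21*(-7))**2 + 35096 = 3*(-147)**2 + 35096 = 3*21609 + 35096 = 64827 + 35096 = 99923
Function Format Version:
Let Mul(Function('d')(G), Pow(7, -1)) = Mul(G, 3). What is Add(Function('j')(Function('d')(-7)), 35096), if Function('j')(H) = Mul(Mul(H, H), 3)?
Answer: 99923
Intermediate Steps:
Function('d')(G) = Mul(21, G) (Function('d')(G) = Mul(7, Mul(G, 3)) = Mul(7, Mul(3, G)) = Mul(21, G))
Function('j')(H) = Mul(3, Pow(H, 2)) (Function('j')(H) = Mul(Pow(H, 2), 3) = Mul(3, Pow(H, 2)))
Add(Function('j')(Function('d')(-7)), 35096) = Add(Mul(3, Pow(Mul(21, -7), 2)), 35096) = Add(Mul(3, Pow(-147, 2)), 35096) = Add(Mul(3, 21609), 35096) = Add(64827, 35096) = 99923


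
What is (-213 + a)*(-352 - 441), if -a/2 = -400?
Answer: -465491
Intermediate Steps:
a = 800 (a = -2*(-400) = 800)
(-213 + a)*(-352 - 441) = (-213 + 800)*(-352 - 441) = 587*(-793) = -465491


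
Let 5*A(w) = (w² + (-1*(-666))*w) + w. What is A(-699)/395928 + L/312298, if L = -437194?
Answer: -17885442677/12879950265 ≈ -1.3886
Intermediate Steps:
A(w) = w²/5 + 667*w/5 (A(w) = ((w² + (-1*(-666))*w) + w)/5 = ((w² + 666*w) + w)/5 = (w² + 667*w)/5 = w²/5 + 667*w/5)
A(-699)/395928 + L/312298 = ((⅕)*(-699)*(667 - 699))/395928 - 437194/312298 = ((⅕)*(-699)*(-32))*(1/395928) - 437194*1/312298 = (22368/5)*(1/395928) - 218597/156149 = 932/82485 - 218597/156149 = -17885442677/12879950265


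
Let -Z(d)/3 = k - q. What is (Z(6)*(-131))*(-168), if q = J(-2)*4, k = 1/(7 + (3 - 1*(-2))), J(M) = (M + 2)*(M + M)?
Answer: -5502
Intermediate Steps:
J(M) = 2*M*(2 + M) (J(M) = (2 + M)*(2*M) = 2*M*(2 + M))
k = 1/12 (k = 1/(7 + (3 + 2)) = 1/(7 + 5) = 1/12 ≈ 0.083333)
q = 0 (q = (2*(-2)*(2 - 2))*4 = (2*(-2)*0)*4 = 0*4 = 0)
Z(d) = -1/4 (Z(d) = -3*(1/12 - 1*0) = -3*(1/12 + 0) = -3*1/12 = -1/4)
(Z(6)*(-131))*(-168) = -1/4*(-131)*(-168) = (131/4)*(-168) = -5502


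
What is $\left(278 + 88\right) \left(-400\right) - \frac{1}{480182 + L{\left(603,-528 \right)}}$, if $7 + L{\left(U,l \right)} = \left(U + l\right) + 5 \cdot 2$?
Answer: $- \frac{70310064001}{480260} \approx -1.464 \cdot 10^{5}$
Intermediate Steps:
$L{\left(U,l \right)} = 3 + U + l$ ($L{\left(U,l \right)} = -7 + \left(\left(U + l\right) + 5 \cdot 2\right) = -7 + \left(\left(U + l\right) + 10\right) = -7 + \left(10 + U + l\right) = 3 + U + l$)
$\left(278 + 88\right) \left(-400\right) - \frac{1}{480182 + L{\left(603,-528 \right)}} = \left(278 + 88\right) \left(-400\right) - \frac{1}{480182 + \left(3 + 603 - 528\right)} = 366 \left(-400\right) - \frac{1}{480182 + 78} = -146400 - \frac{1}{480260} = - \frac{70310064001}{480260}$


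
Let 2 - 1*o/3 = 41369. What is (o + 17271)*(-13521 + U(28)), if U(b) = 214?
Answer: 1421586810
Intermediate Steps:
o = -124101 (o = 6 - 3*41369 = 6 - 124107 = -124101)
(o + 17271)*(-13521 + U(28)) = (-124101 + 17271)*(-13521 + 214) = -106830*(-13307) = 1421586810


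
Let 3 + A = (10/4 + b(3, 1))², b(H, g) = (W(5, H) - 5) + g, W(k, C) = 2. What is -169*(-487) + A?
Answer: 329201/4 ≈ 82300.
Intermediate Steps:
b(H, g) = -3 + g (b(H, g) = (2 - 5) + g = -3 + g)
A = -11/4 (A = -3 + (10/4 + (-3 + 1))² = -3 + (10*(¼) - 2)² = -3 + (5/2 - 2)² = -3 + (½)² = -3 + ¼ = -11/4 ≈ -2.7500)
-169*(-487) + A = -169*(-487) - 11/4 = 82303 - 11/4 = 329201/4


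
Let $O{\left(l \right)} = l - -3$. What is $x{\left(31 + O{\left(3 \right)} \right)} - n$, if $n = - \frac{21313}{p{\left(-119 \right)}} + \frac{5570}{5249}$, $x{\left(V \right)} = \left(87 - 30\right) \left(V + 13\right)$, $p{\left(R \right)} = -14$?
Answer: $\frac{97485183}{73486} \approx 1326.6$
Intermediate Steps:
$O{\left(l \right)} = 3 + l$ ($O{\left(l \right)} = l + 3 = 3 + l$)
$x{\left(V \right)} = 741 + 57 V$ ($x{\left(V \right)} = 57 \left(13 + V\right) = 741 + 57 V$)
$n = \frac{111949917}{73486}$ ($n = - \frac{21313}{-14} + \frac{5570}{5249} = \left(-21313\right) \left(- \frac{1}{14}\right) + 5570 \cdot \frac{1}{5249} = \frac{21313}{14} + \frac{5570}{5249} = \frac{111949917}{73486} \approx 1523.4$)
$x{\left(31 + O{\left(3 \right)} \right)} - n = \left(741 + 57 \left(31 + \left(3 + 3\right)\right)\right) - \frac{111949917}{73486} = \left(741 + 57 \left(31 + 6\right)\right) - \frac{111949917}{73486} = \left(741 + 57 \cdot 37\right) - \frac{111949917}{73486} = \left(741 + 2109\right) - \frac{111949917}{73486} = 2850 - \frac{111949917}{73486} = \frac{97485183}{73486}$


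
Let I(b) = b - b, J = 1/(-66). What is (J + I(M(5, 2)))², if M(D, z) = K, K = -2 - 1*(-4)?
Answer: 1/4356 ≈ 0.00022957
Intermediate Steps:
K = 2 (K = -2 + 4 = 2)
J = -1/66 ≈ -0.015152
M(D, z) = 2
I(b) = 0
(J + I(M(5, 2)))² = (-1/66 + 0)² = (-1/66)² = 1/4356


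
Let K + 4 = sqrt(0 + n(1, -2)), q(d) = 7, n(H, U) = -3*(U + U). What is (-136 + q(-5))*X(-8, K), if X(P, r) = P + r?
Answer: 1548 - 258*sqrt(3) ≈ 1101.1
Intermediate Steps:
n(H, U) = -6*U
K = -4 + 2*sqrt(3) (K = -4 + sqrt(0 - 6*(-2)) = -4 + sqrt(0 + 12) = -4 + sqrt(12) = -4 + 2*sqrt(3) ≈ -0.53590)
(-136 + q(-5))*X(-8, K) = (-136 + 7)*(-8 + (-4 + 2*sqrt(3))) = -129*(-12 + 2*sqrt(3)) = 1548 - 258*sqrt(3)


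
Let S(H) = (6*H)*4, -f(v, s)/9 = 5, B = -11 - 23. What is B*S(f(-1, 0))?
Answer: 36720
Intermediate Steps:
B = -34
f(v, s) = -45 (f(v, s) = -9*5 = -45)
S(H) = 24*H
B*S(f(-1, 0)) = -816*(-45) = -34*(-1080) = 36720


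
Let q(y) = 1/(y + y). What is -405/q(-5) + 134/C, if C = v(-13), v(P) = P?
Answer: 52516/13 ≈ 4039.7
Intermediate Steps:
q(y) = 1/(2*y)
C = -13
-405/q(-5) + 134/C = -405/((½)/(-5)) + 134/(-13) = -405/((½)*(-⅕)) + 134*(-1/13) = -405/(-⅒) - 134/13 = -405*(-10) - 134/13 = 4050 - 134/13 = 52516/13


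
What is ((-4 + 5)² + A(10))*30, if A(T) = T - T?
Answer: 30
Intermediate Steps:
A(T) = 0
((-4 + 5)² + A(10))*30 = ((-4 + 5)² + 0)*30 = (1² + 0)*30 = (1 + 0)*30 = 1*30 = 30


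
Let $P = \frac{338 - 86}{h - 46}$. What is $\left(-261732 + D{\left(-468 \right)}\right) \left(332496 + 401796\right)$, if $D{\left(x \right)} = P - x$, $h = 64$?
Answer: $-191833785000$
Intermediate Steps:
$P = 14$ ($P = \frac{338 - 86}{64 - 46} = \frac{252}{18} = 252 \cdot \frac{1}{18} = 14$)
$D{\left(x \right)} = 14 - x$
$\left(-261732 + D{\left(-468 \right)}\right) \left(332496 + 401796\right) = \left(-261732 + \left(14 - -468\right)\right) \left(332496 + 401796\right) = \left(-261732 + \left(14 + 468\right)\right) 734292 = \left(-261732 + 482\right) 734292 = \left(-261250\right) 734292 = -191833785000$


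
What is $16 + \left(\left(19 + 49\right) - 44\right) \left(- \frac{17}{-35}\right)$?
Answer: $\frac{968}{35} \approx 27.657$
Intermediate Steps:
$16 + \left(\left(19 + 49\right) - 44\right) \left(- \frac{17}{-35}\right) = 16 + \left(68 - 44\right) \left(\left(-17\right) \left(- \frac{1}{35}\right)\right) = 16 + 24 \cdot \frac{17}{35} = 16 + \frac{408}{35} = \frac{968}{35}$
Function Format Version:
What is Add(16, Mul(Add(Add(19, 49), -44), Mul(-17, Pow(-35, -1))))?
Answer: Rational(968, 35) ≈ 27.657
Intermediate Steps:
Add(16, Mul(Add(Add(19, 49), -44), Mul(-17, Pow(-35, -1)))) = Add(16, Mul(Add(68, -44), Mul(-17, Rational(-1, 35)))) = Add(16, Mul(24, Rational(17, 35))) = Add(16, Rational(408, 35)) = Rational(968, 35)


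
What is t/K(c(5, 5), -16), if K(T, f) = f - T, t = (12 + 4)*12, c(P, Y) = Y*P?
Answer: -192/41 ≈ -4.6829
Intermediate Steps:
c(P, Y) = P*Y
t = 192 (t = 16*12 = 192)
t/K(c(5, 5), -16) = 192/(-16 - 5*5) = 192/(-16 - 1*25) = 192/(-16 - 25) = 192/(-41) = 192*(-1/41) = -192/41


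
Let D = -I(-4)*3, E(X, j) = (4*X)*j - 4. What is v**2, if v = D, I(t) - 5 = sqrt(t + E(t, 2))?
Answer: -135 + 180*I*sqrt(10) ≈ -135.0 + 569.21*I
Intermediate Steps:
E(X, j) = -4 + 4*X*j (E(X, j) = 4*X*j - 4 = -4 + 4*X*j)
I(t) = 5 + sqrt(-4 + 9*t) (I(t) = 5 + sqrt(t + (-4 + 4*t*2)) = 5 + sqrt(t + (-4 + 8*t)) = 5 + sqrt(-4 + 9*t))
D = -15 - 6*I*sqrt(10) (D = -(5 + sqrt(-4 + 9*(-4)))*3 = -(5 + sqrt(-4 - 36))*3 = -(5 + sqrt(-40))*3 = -(5 + 2*I*sqrt(10))*3 = (-5 - 2*I*sqrt(10))*3 = -15 - 6*I*sqrt(10) ≈ -15.0 - 18.974*I)
v = -15 - 6*I*sqrt(10) ≈ -15.0 - 18.974*I
v**2 = (-15 - 6*I*sqrt(10))**2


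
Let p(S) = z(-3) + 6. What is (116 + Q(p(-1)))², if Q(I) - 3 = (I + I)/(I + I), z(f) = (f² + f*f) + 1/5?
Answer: 14400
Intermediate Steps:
z(f) = ⅕ + 2*f² (z(f) = (f² + f²) + ⅕ = 2*f² + ⅕ = ⅕ + 2*f²)
p(S) = 121/5 (p(S) = (⅕ + 2*(-3)²) + 6 = (⅕ + 2*9) + 6 = (⅕ + 18) + 6 = 91/5 + 6 = 121/5)
Q(I) = 4 (Q(I) = 3 + (I + I)/(I + I) = 3 + (2*I)/((2*I)) = 3 + (2*I)*(1/(2*I)) = 3 + 1 = 4)
(116 + Q(p(-1)))² = (116 + 4)² = 120² = 14400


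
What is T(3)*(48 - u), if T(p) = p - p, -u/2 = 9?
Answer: 0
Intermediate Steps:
u = -18 (u = -2*9 = -18)
T(p) = 0
T(3)*(48 - u) = 0*(48 - 1*(-18)) = 0*(48 + 18) = 0*66 = 0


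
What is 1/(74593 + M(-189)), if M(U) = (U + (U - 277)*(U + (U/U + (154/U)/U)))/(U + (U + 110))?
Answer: 1367604/101567596267 ≈ 1.3465e-5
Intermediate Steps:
M(U) = (U + (-277 + U)*(1 + U + 154/U**2))/(110 + 2*U) (M(U) = (U + (-277 + U)*(U + (1 + 154/U**2)))/(U + (110 + U)) = (U + (-277 + U)*(1 + U + 154/U**2))/(110 + 2*U))
1/(74593 + M(-189)) = 1/(74593 + (1/2)*(-42658 + (-189)**4 - 277*(-189)**2 - 275*(-189)**3 + 154*(-189))/((-189)**2*(55 - 189))) = 1/(74593 + (1/2)*(1/35721)*(-42658 + 1275989841 - 277*35721 - 275*(-6751269) - 29106)/(-134)) = 1/(74593 + (1/2)*(1/35721)*(-1/134)*(-42658 + 1275989841 - 9894717 + 1856598975 - 29106)) = 1/(74593 + (1/2)*(1/35721)*(-1/134)*3122622335) = 1/(74593 - 446088905/1367604) = 1/(101567596267/1367604) = 1367604/101567596267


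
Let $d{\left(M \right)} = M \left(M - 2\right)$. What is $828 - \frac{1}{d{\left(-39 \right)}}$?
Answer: $\frac{1323971}{1599} \approx 828.0$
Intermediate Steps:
$d{\left(M \right)} = M \left(-2 + M\right)$
$828 - \frac{1}{d{\left(-39 \right)}} = 828 - \frac{1}{\left(-39\right) \left(-2 - 39\right)} = 828 - \frac{1}{\left(-39\right) \left(-41\right)} = 828 - \frac{1}{1599} = \frac{1323971}{1599}$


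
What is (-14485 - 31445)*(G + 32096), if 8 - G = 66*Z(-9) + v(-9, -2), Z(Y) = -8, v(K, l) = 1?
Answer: -1498741830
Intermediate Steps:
G = 535 (G = 8 - (66*(-8) + 1) = 8 - (-528 + 1) = 8 - 1*(-527) = 8 + 527 = 535)
(-14485 - 31445)*(G + 32096) = (-14485 - 31445)*(535 + 32096) = -45930*32631 = -1498741830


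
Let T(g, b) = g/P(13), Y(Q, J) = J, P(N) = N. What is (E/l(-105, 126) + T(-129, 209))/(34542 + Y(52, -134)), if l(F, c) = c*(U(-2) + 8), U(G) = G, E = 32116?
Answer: 2857/3019302 ≈ 0.00094625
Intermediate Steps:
T(g, b) = g/13
l(F, c) = 6*c (l(F, c) = c*(-2 + 8) = c*6 = 6*c)
(E/l(-105, 126) + T(-129, 209))/(34542 + Y(52, -134)) = (32116/((6*126)) + (1/13)*(-129))/(34542 - 134) = (32116/756 - 129/13)/34408 = (32116*(1/756) - 129/13)*(1/34408) = (1147/27 - 129/13)*(1/34408) = (11428/351)*(1/34408) = 2857/3019302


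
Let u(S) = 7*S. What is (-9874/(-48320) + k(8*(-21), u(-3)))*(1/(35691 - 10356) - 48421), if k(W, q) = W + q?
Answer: 2797780182561151/306046800 ≈ 9.1417e+6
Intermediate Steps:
(-9874/(-48320) + k(8*(-21), u(-3)))*(1/(35691 - 10356) - 48421) = (-9874/(-48320) + (8*(-21) + 7*(-3)))*(1/(35691 - 10356) - 48421) = (-9874*(-1/48320) + (-168 - 21))*(1/25335 - 48421) = (4937/24160 - 189)*(1/25335 - 48421) = -4561303/24160*(-1226746034/25335) = 2797780182561151/306046800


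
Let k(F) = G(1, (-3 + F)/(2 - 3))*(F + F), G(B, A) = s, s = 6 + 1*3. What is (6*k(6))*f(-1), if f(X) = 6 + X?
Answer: 3240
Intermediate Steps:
s = 9 (s = 6 + 3 = 9)
G(B, A) = 9
k(F) = 18*F (k(F) = 9*(F + F) = 9*(2*F) = 18*F)
(6*k(6))*f(-1) = (6*(18*6))*(6 - 1) = (6*108)*5 = 648*5 = 3240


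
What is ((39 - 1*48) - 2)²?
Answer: 121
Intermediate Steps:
((39 - 1*48) - 2)² = ((39 - 48) - 2)² = (-9 - 2)² = (-11)² = 121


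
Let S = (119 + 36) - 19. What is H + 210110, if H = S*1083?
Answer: 357398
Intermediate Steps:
S = 136 (S = 155 - 19 = 136)
H = 147288 (H = 136*1083 = 147288)
H + 210110 = 147288 + 210110 = 357398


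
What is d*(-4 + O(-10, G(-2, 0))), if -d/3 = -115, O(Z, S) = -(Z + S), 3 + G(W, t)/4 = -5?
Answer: 13110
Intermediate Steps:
G(W, t) = -32 (G(W, t) = -12 + 4*(-5) = -12 - 20 = -32)
O(Z, S) = -S - Z (O(Z, S) = -(S + Z) = -S - Z)
d = 345 (d = -3*(-115) = 345)
d*(-4 + O(-10, G(-2, 0))) = 345*(-4 + (-1*(-32) - 1*(-10))) = 345*(-4 + (32 + 10)) = 345*(-4 + 42) = 345*38 = 13110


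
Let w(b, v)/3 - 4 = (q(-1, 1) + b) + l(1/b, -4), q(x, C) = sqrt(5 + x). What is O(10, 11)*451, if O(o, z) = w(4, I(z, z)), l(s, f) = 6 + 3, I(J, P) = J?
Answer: 25707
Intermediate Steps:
l(s, f) = 9
w(b, v) = 45 + 3*b (w(b, v) = 12 + 3*((sqrt(5 - 1) + b) + 9) = 12 + 3*((sqrt(4) + b) + 9) = 12 + 3*((2 + b) + 9) = 12 + 3*(11 + b) = 12 + (33 + 3*b) = 45 + 3*b)
O(o, z) = 57 (O(o, z) = 45 + 3*4 = 45 + 12 = 57)
O(10, 11)*451 = 57*451 = 25707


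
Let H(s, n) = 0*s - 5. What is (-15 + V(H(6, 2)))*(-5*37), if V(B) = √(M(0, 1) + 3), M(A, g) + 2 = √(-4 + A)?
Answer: 2775 - 185*√(1 + 2*I) ≈ 2539.7 - 145.44*I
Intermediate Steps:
M(A, g) = -2 + √(-4 + A)
H(s, n) = -5 (H(s, n) = 0 - 5 = -5)
V(B) = √(1 + 2*I) (V(B) = √((-2 + √(-4 + 0)) + 3) = √((-2 + √(-4)) + 3) = √((-2 + 2*I) + 3) = √(1 + 2*I))
(-15 + V(H(6, 2)))*(-5*37) = (-15 + √(1 + 2*I))*(-5*37) = (-15 + √(1 + 2*I))*(-185) = 2775 - 185*√(1 + 2*I)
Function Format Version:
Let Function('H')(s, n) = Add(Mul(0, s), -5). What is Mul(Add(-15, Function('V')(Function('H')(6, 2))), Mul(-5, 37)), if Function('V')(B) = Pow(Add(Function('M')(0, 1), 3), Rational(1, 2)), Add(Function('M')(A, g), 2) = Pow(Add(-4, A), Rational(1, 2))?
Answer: Add(2775, Mul(-185, Pow(Add(1, Mul(2, I)), Rational(1, 2)))) ≈ Add(2539.7, Mul(-145.44, I))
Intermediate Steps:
Function('M')(A, g) = Add(-2, Pow(Add(-4, A), Rational(1, 2)))
Function('H')(s, n) = -5 (Function('H')(s, n) = Add(0, -5) = -5)
Function('V')(B) = Pow(Add(1, Mul(2, I)), Rational(1, 2)) (Function('V')(B) = Pow(Add(Add(-2, Pow(Add(-4, 0), Rational(1, 2))), 3), Rational(1, 2)) = Pow(Add(Add(-2, Pow(-4, Rational(1, 2))), 3), Rational(1, 2)) = Pow(Add(Add(-2, Mul(2, I)), 3), Rational(1, 2)) = Pow(Add(1, Mul(2, I)), Rational(1, 2)))
Mul(Add(-15, Function('V')(Function('H')(6, 2))), Mul(-5, 37)) = Mul(Add(-15, Pow(Add(1, Mul(2, I)), Rational(1, 2))), Mul(-5, 37)) = Mul(Add(-15, Pow(Add(1, Mul(2, I)), Rational(1, 2))), -185) = Add(2775, Mul(-185, Pow(Add(1, Mul(2, I)), Rational(1, 2))))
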